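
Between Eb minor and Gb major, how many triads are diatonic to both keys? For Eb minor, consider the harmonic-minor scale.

Diatonic triads of Eb minor (harmonic minor): Eb minor (i), F diminished (ii°), Gb augmented (III+), Ab minor (iv), Bb major (V), Cb major (VI), D diminished (vii°).
Diatonic triads of Gb major: Gb major (I), Ab minor (ii), Bb minor (iii), Cb major (IV), Db major (V), Eb minor (vi), F diminished (vii°).
Matching root and quality in both lists: Eb minor, F diminished, Ab minor, Cb major.
That gives 4 common triads.

4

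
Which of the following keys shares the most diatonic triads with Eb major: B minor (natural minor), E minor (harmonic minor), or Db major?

Db major

Triads of Eb major: Eb (I), Fm (ii), Gm (iii), Ab (IV), Bb (V), Cm (vi), Ddim (vii°).
B minor (natural minor) shares 0: none.
E minor (harmonic minor) shares 0: none.
Db major shares 2: Fm, Ab.
The most common triads (2) are shared with Db major.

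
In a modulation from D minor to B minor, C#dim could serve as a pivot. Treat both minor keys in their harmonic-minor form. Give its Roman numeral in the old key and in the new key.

vii° in D minor; ii° in B minor

The scale of D minor (harmonic minor) is D E F G A Bb C#; C# is degree 7, and the triad built there (C#-E-G) is diminished, so it is vii°.
The scale of B minor (harmonic minor) is B C# D E F# G A#; C# is degree 2, and the triad built there (C#-E-G) is diminished, so it is ii°.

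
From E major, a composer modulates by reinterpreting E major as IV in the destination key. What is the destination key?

B major

The numeral IV denotes a major triad on scale degree 4. With E on degree 4, the tonic of the new key is B.
Degree 4 carries a major triad in major keys, so the destination is B major.
Check: the diatonic triads of B major are B (I), C#m (ii), D#m (iii), E (IV), F# (V), G#m (vi), A#dim (vii°) — E major is indeed IV.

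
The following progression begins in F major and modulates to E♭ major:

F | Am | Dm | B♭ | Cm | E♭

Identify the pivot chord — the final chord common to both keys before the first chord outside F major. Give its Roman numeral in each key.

Chords diatonic to F major: F, Gm, Am, B♭, C, Dm, Edim.
Reading the progression, the first chord not in that set is Cm, so the modulation leaves F major there.
The chord immediately before Cm is B♭, which is diatonic to both keys: IV in F major and V in E♭ major.

B♭ — IV in F major, V in E♭ major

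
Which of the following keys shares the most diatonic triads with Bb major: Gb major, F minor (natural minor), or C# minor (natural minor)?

Triads of Bb major: Bb (I), Cm (ii), Dm (iii), Eb (IV), F (V), Gm (vi), Adim (vii°).
Gb major shares 0: none.
F minor (natural minor) shares 2: Cm, Eb.
C# minor (natural minor) shares 0: none.
The most common triads (2) are shared with F minor.

F minor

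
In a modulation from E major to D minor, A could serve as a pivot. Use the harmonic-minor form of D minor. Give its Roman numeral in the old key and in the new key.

The scale of E major is E F# G# A B C# D#; A is degree 4, and the triad built there (A-C#-E) is major, so it is IV.
The scale of D minor (harmonic minor) is D E F G A Bb C#; A is degree 5, and the triad built there (A-C#-E) is major, so it is V.

IV in E major; V in D minor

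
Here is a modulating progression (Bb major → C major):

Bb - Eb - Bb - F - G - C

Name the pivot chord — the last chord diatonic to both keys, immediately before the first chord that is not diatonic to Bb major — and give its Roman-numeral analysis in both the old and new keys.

F — V in Bb major, IV in C major

Chords diatonic to Bb major: Bb, Cm, Dm, Eb, F, Gm, Adim.
Reading the progression, the first chord not in that set is G, so the modulation leaves Bb major there.
The chord immediately before G is F, which is diatonic to both keys: V in Bb major and IV in C major.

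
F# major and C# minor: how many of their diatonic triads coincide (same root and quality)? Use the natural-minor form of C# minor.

Diatonic triads of F# major: F# major (I), G# minor (ii), A# minor (iii), B major (IV), C# major (V), D# minor (vi), E# diminished (vii°).
Diatonic triads of C# minor (natural minor): C# minor (i), D# diminished (ii°), E major (III), F# minor (iv), G# minor (v), A major (VI), B major (VII).
Matching root and quality in both lists: G# minor, B major.
That gives 2 common triads.

2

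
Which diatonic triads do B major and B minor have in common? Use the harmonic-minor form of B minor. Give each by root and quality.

Triads in B major: B (I), C#m (ii), D#m (iii), E (IV), F# (V), G#m (vi), A#dim (vii°).
Triads in B minor (harmonic minor): Bm (i), C#dim (ii°), Daug (III+), Em (iv), F# (V), G (VI), A#dim (vii°).
Shared triads with their functions: F# (V in B major, V in B minor); A#dim (vii° in B major, vii° in B minor).

F#, A#dim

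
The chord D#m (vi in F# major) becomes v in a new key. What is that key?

G# minor

The numeral v denotes a minor triad on scale degree 5. With D# on degree 5, the tonic of the new key is G#.
Degree 5 carries a minor triad in natural-minor keys, so the destination is G# minor.
Check: the diatonic triads of G# minor (natural minor) are G#m (i), A#dim (ii°), B (III), C#m (iv), D#m (v), E (VI), F# (VII) — D#m is indeed v.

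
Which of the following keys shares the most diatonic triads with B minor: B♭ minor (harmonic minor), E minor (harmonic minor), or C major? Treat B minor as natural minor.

C major

Triads of B minor (natural minor): B minor (i), C♯ diminished (ii°), D major (III), E minor (iv), F♯ minor (v), G major (VI), A major (VII).
B♭ minor (harmonic minor) shares 0: none.
E minor (harmonic minor) shares 1: Em.
C major shares 2: Em, G.
The most common triads (2) are shared with C major.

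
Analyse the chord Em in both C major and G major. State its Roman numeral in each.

iii in C major; vi in G major

The scale of C major is C D E F G A B; E is degree 3, and the triad built there (E-G-B) is minor, so it is iii.
The scale of G major is G A B C D E F#; E is degree 6, and the triad built there (E-G-B) is minor, so it is vi.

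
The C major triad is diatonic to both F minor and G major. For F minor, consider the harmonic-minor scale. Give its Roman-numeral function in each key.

V in F minor; IV in G major

The scale of F minor (harmonic minor) is F G A♭ B♭ C D♭ E; C is degree 5, and the triad built there (C-E-G) is major, so it is V.
The scale of G major is G A B C D E F♯; C is degree 4, and the triad built there (C-E-G) is major, so it is IV.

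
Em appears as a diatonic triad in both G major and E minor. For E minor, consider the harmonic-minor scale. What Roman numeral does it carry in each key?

vi in G major; i in E minor

The scale of G major is G A B C D E F♯; E is degree 6, and the triad built there (E-G-B) is minor, so it is vi.
The scale of E minor (harmonic minor) is E F♯ G A B C D♯; E is degree 1, and the triad built there (E-G-B) is minor, so it is i.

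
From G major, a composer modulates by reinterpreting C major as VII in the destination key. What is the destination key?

D minor

The numeral VII denotes a major triad on scale degree 7. With C on degree 7, the tonic of the new key is D.
Degree 7 carries a major triad in natural-minor keys, so the destination is D minor.
Check: the diatonic triads of D minor (natural minor) are Dm (i), Edim (ii°), F (III), Gm (iv), Am (v), Bb (VI), C (VII) — C major is indeed VII.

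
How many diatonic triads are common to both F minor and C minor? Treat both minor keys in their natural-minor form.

4

Diatonic triads of F minor (natural minor): Fm (i), Gdim (ii°), Ab (III), Bbm (iv), Cm (v), Db (VI), Eb (VII).
Diatonic triads of C minor (natural minor): Cm (i), Ddim (ii°), Eb (III), Fm (iv), Gm (v), Ab (VI), Bb (VII).
Matching root and quality in both lists: Fm, Ab, Cm, Eb.
That gives 4 common triads.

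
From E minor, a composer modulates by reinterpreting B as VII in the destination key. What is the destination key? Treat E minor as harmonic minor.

C# minor

The numeral VII denotes a major triad on scale degree 7. With B on degree 7, the tonic of the new key is C#.
Degree 7 carries a major triad in natural-minor keys, so the destination is C# minor.
Check: the diatonic triads of C# minor (natural minor) are C#m (i), D#dim (ii°), E (III), F#m (iv), G#m (v), A (VI), B (VII) — B is indeed VII.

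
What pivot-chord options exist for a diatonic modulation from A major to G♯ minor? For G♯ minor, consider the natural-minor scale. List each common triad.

Triads in A major: A major (I), B minor (ii), C♯ minor (iii), D major (IV), E major (V), F♯ minor (vi), G♯ diminished (vii°).
Triads in G♯ minor (natural minor): G♯ minor (i), A♯ diminished (ii°), B major (III), C♯ minor (iv), D♯ minor (v), E major (VI), F♯ major (VII).
Shared triads with their functions: C♯ minor (iii in A major, iv in G♯ minor); E major (V in A major, VI in G♯ minor).

C♯m, E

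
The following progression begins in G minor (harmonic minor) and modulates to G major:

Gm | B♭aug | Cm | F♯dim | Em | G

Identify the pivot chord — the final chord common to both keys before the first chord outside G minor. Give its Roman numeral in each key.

Chords diatonic to G minor: Gm, Adim, B♭aug, Cm, D, E♭, F♯dim.
Reading the progression, the first chord not in that set is Em, so the modulation leaves G minor there.
The chord immediately before Em is F♯dim, which is diatonic to both keys: vii° in G minor and vii° in G major.

F♯dim — vii° in G minor, vii° in G major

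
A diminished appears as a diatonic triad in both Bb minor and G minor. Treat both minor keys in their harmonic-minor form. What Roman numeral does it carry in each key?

vii° in Bb minor; ii° in G minor

The scale of Bb minor (harmonic minor) is Bb C Db Eb F Gb A; A is degree 7, and the triad built there (A-C-Eb) is diminished, so it is vii°.
The scale of G minor (harmonic minor) is G A Bb C D Eb F#; A is degree 2, and the triad built there (A-C-Eb) is diminished, so it is ii°.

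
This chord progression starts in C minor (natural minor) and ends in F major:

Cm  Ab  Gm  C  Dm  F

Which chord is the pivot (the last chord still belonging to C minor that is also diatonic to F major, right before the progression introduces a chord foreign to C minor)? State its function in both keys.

Gm — v in C minor, ii in F major

Chords diatonic to C minor: Cm, Ddim, Eb, Fm, Gm, Ab, Bb.
Reading the progression, the first chord not in that set is C, so the modulation leaves C minor there.
The chord immediately before C is Gm, which is diatonic to both keys: v in C minor and ii in F major.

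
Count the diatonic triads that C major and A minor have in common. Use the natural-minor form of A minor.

7

Diatonic triads of C major: C major (I), D minor (ii), E minor (iii), F major (IV), G major (V), A minor (vi), B diminished (vii°).
Diatonic triads of A minor (natural minor): A minor (i), B diminished (ii°), C major (III), D minor (iv), E minor (v), F major (VI), G major (VII).
Matching root and quality in both lists: C major, D minor, E minor, F major, G major, A minor, B diminished.
That gives 7 common triads.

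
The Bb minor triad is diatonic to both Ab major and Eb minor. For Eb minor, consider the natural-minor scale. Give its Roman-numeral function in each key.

The scale of Ab major is Ab Bb C Db Eb F G; Bb is degree 2, and the triad built there (Bb-Db-F) is minor, so it is ii.
The scale of Eb minor (natural minor) is Eb F Gb Ab Bb Cb Db; Bb is degree 5, and the triad built there (Bb-Db-F) is minor, so it is v.

ii in Ab major; v in Eb minor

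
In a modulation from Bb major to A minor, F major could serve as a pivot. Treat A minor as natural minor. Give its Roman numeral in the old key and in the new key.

The scale of Bb major is Bb C D Eb F G A; F is degree 5, and the triad built there (F-A-C) is major, so it is V.
The scale of A minor (natural minor) is A B C D E F G; F is degree 6, and the triad built there (F-A-C) is major, so it is VI.

V in Bb major; VI in A minor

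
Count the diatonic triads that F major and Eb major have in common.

2

Diatonic triads of F major: F major (I), G minor (ii), A minor (iii), Bb major (IV), C major (V), D minor (vi), E diminished (vii°).
Diatonic triads of Eb major: Eb major (I), F minor (ii), G minor (iii), Ab major (IV), Bb major (V), C minor (vi), D diminished (vii°).
Matching root and quality in both lists: G minor, Bb major.
That gives 2 common triads.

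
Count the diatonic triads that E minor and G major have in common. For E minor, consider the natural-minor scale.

Diatonic triads of E minor (natural minor): E minor (i), F# diminished (ii°), G major (III), A minor (iv), B minor (v), C major (VI), D major (VII).
Diatonic triads of G major: G major (I), A minor (ii), B minor (iii), C major (IV), D major (V), E minor (vi), F# diminished (vii°).
Matching root and quality in both lists: E minor, F# diminished, G major, A minor, B minor, C major, D major.
That gives 7 common triads.

7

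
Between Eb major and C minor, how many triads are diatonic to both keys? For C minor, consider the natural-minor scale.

Diatonic triads of Eb major: Eb (I), Fm (ii), Gm (iii), Ab (IV), Bb (V), Cm (vi), Ddim (vii°).
Diatonic triads of C minor (natural minor): Cm (i), Ddim (ii°), Eb (III), Fm (iv), Gm (v), Ab (VI), Bb (VII).
Matching root and quality in both lists: Eb, Fm, Gm, Ab, Bb, Cm, Ddim.
That gives 7 common triads.

7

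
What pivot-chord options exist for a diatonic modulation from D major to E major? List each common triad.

F#m, A

Triads in D major: D major (I), E minor (ii), F# minor (iii), G major (IV), A major (V), B minor (vi), C# diminished (vii°).
Triads in E major: E major (I), F# minor (ii), G# minor (iii), A major (IV), B major (V), C# minor (vi), D# diminished (vii°).
Shared triads with their functions: F# minor (iii in D major, ii in E major); A major (V in D major, IV in E major).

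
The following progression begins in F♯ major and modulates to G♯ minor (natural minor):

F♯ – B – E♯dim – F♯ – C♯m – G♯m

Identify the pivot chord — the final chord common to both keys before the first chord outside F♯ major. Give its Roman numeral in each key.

Chords diatonic to F♯ major: F♯, G♯m, A♯m, B, C♯, D♯m, E♯dim.
Reading the progression, the first chord not in that set is C♯m, so the modulation leaves F♯ major there.
The chord immediately before C♯m is F♯, which is diatonic to both keys: I in F♯ major and VII in G♯ minor.

F♯ — I in F♯ major, VII in G♯ minor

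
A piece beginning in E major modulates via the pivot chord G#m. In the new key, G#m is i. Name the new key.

G# minor

The numeral i denotes a minor triad on scale degree 1. With G# on degree 1, the tonic of the new key is G#.
Degree 1 carries a minor triad in minor keys, so the destination is G# minor.
Check: the diatonic triads of G# minor (natural minor) are G#m (i), A#dim (ii°), B (III), C#m (iv), D#m (v), E (VI), F# (VII) — G#m is indeed i.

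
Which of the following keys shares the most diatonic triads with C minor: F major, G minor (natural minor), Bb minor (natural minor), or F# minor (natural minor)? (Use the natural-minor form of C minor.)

G minor

Triads of C minor (natural minor): Cm (i), Ddim (ii°), Eb (III), Fm (iv), Gm (v), Ab (VI), Bb (VII).
F major shares 2: Gm, Bb.
G minor (natural minor) shares 4: Cm, Eb, Gm, Bb.
Bb minor (natural minor) shares 2: Fm, Ab.
F# minor (natural minor) shares 0: none.
The most common triads (4) are shared with G minor.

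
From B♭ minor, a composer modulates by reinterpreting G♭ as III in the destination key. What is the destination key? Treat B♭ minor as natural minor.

E♭ minor

The numeral III denotes a major triad on scale degree 3. With G♭ on degree 3, the tonic of the new key is E♭.
Degree 3 carries a major triad in natural-minor keys, so the destination is E♭ minor.
Check: the diatonic triads of E♭ minor (natural minor) are E♭m (i), Fdim (ii°), G♭ (III), A♭m (iv), B♭m (v), C♭ (VI), D♭ (VII) — G♭ is indeed III.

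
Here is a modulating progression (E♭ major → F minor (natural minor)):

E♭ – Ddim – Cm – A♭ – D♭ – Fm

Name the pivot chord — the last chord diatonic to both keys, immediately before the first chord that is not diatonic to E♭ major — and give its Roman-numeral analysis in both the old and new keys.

A♭ — IV in E♭ major, III in F minor

Chords diatonic to E♭ major: E♭, Fm, Gm, A♭, B♭, Cm, Ddim.
Reading the progression, the first chord not in that set is D♭, so the modulation leaves E♭ major there.
The chord immediately before D♭ is A♭, which is diatonic to both keys: IV in E♭ major and III in F minor.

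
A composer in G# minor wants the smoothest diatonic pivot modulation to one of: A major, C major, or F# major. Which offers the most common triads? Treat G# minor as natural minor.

F# major

Triads of G# minor (natural minor): G# minor (i), A# diminished (ii°), B major (III), C# minor (iv), D# minor (v), E major (VI), F# major (VII).
A major shares 2: C#m, E.
C major shares 0: none.
F# major shares 4: G#m, B, D#m, F#.
The most common triads (4) are shared with F# major.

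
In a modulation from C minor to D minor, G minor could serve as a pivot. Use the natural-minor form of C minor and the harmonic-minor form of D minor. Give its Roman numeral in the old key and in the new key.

v in C minor; iv in D minor

The scale of C minor (natural minor) is C D E♭ F G A♭ B♭; G is degree 5, and the triad built there (G-B♭-D) is minor, so it is v.
The scale of D minor (harmonic minor) is D E F G A B♭ C♯; G is degree 4, and the triad built there (G-B♭-D) is minor, so it is iv.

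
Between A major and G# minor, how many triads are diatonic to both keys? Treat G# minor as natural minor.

Diatonic triads of A major: A (I), Bm (ii), C#m (iii), D (IV), E (V), F#m (vi), G#dim (vii°).
Diatonic triads of G# minor (natural minor): G#m (i), A#dim (ii°), B (III), C#m (iv), D#m (v), E (VI), F# (VII).
Matching root and quality in both lists: C#m, E.
That gives 2 common triads.

2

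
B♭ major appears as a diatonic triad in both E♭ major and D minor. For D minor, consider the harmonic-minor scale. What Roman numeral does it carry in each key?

The scale of E♭ major is E♭ F G A♭ B♭ C D; B♭ is degree 5, and the triad built there (B♭-D-F) is major, so it is V.
The scale of D minor (harmonic minor) is D E F G A B♭ C♯; B♭ is degree 6, and the triad built there (B♭-D-F) is major, so it is VI.

V in E♭ major; VI in D minor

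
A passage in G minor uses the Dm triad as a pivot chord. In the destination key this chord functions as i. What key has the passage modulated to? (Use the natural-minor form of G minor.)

D minor

The numeral i denotes a minor triad on scale degree 1. With D on degree 1, the tonic of the new key is D.
Degree 1 carries a minor triad in minor keys, so the destination is D minor.
Check: the diatonic triads of D minor (natural minor) are Dm (i), Edim (ii°), F (III), Gm (iv), Am (v), Bb (VI), C (VII) — Dm is indeed i.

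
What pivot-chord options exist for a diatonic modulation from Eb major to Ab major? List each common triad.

Triads in Eb major: Eb (I), Fm (ii), Gm (iii), Ab (IV), Bb (V), Cm (vi), Ddim (vii°).
Triads in Ab major: Ab (I), Bbm (ii), Cm (iii), Db (IV), Eb (V), Fm (vi), Gdim (vii°).
Shared triads with their functions: Eb (I in Eb major, V in Ab major); Fm (ii in Eb major, vi in Ab major); Ab (IV in Eb major, I in Ab major); Cm (vi in Eb major, iii in Ab major).

Eb, Fm, Ab, Cm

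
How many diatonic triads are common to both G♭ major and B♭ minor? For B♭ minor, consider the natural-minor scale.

4

Diatonic triads of G♭ major: G♭ (I), A♭m (ii), B♭m (iii), C♭ (IV), D♭ (V), E♭m (vi), Fdim (vii°).
Diatonic triads of B♭ minor (natural minor): B♭m (i), Cdim (ii°), D♭ (III), E♭m (iv), Fm (v), G♭ (VI), A♭ (VII).
Matching root and quality in both lists: G♭, B♭m, D♭, E♭m.
That gives 4 common triads.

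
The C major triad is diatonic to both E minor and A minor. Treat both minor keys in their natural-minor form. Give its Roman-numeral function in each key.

VI in E minor; III in A minor

The scale of E minor (natural minor) is E F# G A B C D; C is degree 6, and the triad built there (C-E-G) is major, so it is VI.
The scale of A minor (natural minor) is A B C D E F G; C is degree 3, and the triad built there (C-E-G) is major, so it is III.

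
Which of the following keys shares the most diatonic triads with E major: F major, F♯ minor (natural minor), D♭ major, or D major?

F♯ minor

Triads of E major: E (I), F♯m (ii), G♯m (iii), A (IV), B (V), C♯m (vi), D♯dim (vii°).
F major shares 0: none.
F♯ minor (natural minor) shares 4: E, F♯m, A, C♯m.
D♭ major shares 0: none.
D major shares 2: F♯m, A.
The most common triads (4) are shared with F♯ minor.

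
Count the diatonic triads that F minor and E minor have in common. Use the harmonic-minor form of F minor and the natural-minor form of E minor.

1

Diatonic triads of F minor (harmonic minor): F minor (i), G diminished (ii°), Ab augmented (III+), Bb minor (iv), C major (V), Db major (VI), E diminished (vii°).
Diatonic triads of E minor (natural minor): E minor (i), F# diminished (ii°), G major (III), A minor (iv), B minor (v), C major (VI), D major (VII).
Matching root and quality in both lists: C major.
That gives 1 common triad.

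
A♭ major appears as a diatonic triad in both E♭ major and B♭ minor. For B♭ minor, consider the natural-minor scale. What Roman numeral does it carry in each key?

The scale of E♭ major is E♭ F G A♭ B♭ C D; A♭ is degree 4, and the triad built there (A♭-C-E♭) is major, so it is IV.
The scale of B♭ minor (natural minor) is B♭ C D♭ E♭ F G♭ A♭; A♭ is degree 7, and the triad built there (A♭-C-E♭) is major, so it is VII.

IV in E♭ major; VII in B♭ minor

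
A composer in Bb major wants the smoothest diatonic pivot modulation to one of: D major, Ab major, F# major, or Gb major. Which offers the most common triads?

Triads of Bb major: Bb (I), Cm (ii), Dm (iii), Eb (IV), F (V), Gm (vi), Adim (vii°).
D major shares 0: none.
Ab major shares 2: Cm, Eb.
F# major shares 0: none.
Gb major shares 0: none.
The most common triads (2) are shared with Ab major.

Ab major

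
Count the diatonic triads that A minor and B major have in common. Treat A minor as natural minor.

Diatonic triads of A minor (natural minor): Am (i), Bdim (ii°), C (III), Dm (iv), Em (v), F (VI), G (VII).
Diatonic triads of B major: B (I), C#m (ii), D#m (iii), E (IV), F# (V), G#m (vi), A#dim (vii°).
No triad has the same root and quality in both keys.

0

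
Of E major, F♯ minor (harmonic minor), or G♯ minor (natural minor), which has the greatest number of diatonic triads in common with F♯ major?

Triads of F♯ major: F♯ major (I), G♯ minor (ii), A♯ minor (iii), B major (IV), C♯ major (V), D♯ minor (vi), E♯ diminished (vii°).
E major shares 2: G♯m, B.
F♯ minor (harmonic minor) shares 2: C♯, E♯dim.
G♯ minor (natural minor) shares 4: F♯, G♯m, B, D♯m.
The most common triads (4) are shared with G♯ minor.

G♯ minor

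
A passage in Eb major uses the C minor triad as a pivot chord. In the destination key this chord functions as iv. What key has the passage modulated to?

The numeral iv denotes a minor triad on scale degree 4. With C on degree 4, the tonic of the new key is G.
Degree 4 carries a minor triad in minor keys, so the destination is G minor.
Check: the diatonic triads of G minor (natural minor) are Gm (i), Adim (ii°), Bb (III), Cm (iv), Dm (v), Eb (VI), F (VII) — C minor is indeed iv.

G minor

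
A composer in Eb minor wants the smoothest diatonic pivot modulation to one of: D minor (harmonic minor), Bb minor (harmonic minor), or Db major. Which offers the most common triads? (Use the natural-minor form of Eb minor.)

Db major

Triads of Eb minor (natural minor): Eb minor (i), F diminished (ii°), Gb major (III), Ab minor (iv), Bb minor (v), Cb major (VI), Db major (VII).
D minor (harmonic minor) shares 0: none.
Bb minor (harmonic minor) shares 3: Ebm, Gb, Bbm.
Db major shares 4: Ebm, Gb, Bbm, Db.
The most common triads (4) are shared with Db major.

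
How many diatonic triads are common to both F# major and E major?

Diatonic triads of F# major: F# major (I), G# minor (ii), A# minor (iii), B major (IV), C# major (V), D# minor (vi), E# diminished (vii°).
Diatonic triads of E major: E major (I), F# minor (ii), G# minor (iii), A major (IV), B major (V), C# minor (vi), D# diminished (vii°).
Matching root and quality in both lists: G# minor, B major.
That gives 2 common triads.

2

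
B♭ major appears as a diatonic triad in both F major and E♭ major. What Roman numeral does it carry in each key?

The scale of F major is F G A B♭ C D E; B♭ is degree 4, and the triad built there (B♭-D-F) is major, so it is IV.
The scale of E♭ major is E♭ F G A♭ B♭ C D; B♭ is degree 5, and the triad built there (B♭-D-F) is major, so it is V.

IV in F major; V in E♭ major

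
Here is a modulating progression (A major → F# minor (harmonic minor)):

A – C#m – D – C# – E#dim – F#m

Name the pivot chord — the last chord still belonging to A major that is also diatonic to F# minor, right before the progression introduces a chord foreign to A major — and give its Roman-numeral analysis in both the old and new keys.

D — IV in A major, VI in F# minor

Chords diatonic to A major: A, Bm, C#m, D, E, F#m, G#dim.
Reading the progression, the first chord not in that set is C#, so the modulation leaves A major there.
The chord immediately before C# is D, which is diatonic to both keys: IV in A major and VI in F# minor.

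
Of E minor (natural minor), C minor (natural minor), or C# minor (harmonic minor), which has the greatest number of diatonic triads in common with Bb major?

Triads of Bb major: Bb major (I), C minor (ii), D minor (iii), Eb major (IV), F major (V), G minor (vi), A diminished (vii°).
E minor (natural minor) shares 0: none.
C minor (natural minor) shares 4: Bb, Cm, Eb, Gm.
C# minor (harmonic minor) shares 0: none.
The most common triads (4) are shared with C minor.

C minor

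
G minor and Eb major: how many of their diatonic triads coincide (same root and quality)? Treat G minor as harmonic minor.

Diatonic triads of G minor (harmonic minor): G minor (i), A diminished (ii°), Bb augmented (III+), C minor (iv), D major (V), Eb major (VI), F# diminished (vii°).
Diatonic triads of Eb major: Eb major (I), F minor (ii), G minor (iii), Ab major (IV), Bb major (V), C minor (vi), D diminished (vii°).
Matching root and quality in both lists: G minor, C minor, Eb major.
That gives 3 common triads.

3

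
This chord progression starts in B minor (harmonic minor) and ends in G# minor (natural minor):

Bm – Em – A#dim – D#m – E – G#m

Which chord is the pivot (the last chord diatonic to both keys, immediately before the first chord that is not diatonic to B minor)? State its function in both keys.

Chords diatonic to B minor: Bm, C#dim, Daug, Em, F#, G, A#dim.
Reading the progression, the first chord not in that set is D#m, so the modulation leaves B minor there.
The chord immediately before D#m is A#dim, which is diatonic to both keys: vii° in B minor and ii° in G# minor.

A#dim — vii° in B minor, ii° in G# minor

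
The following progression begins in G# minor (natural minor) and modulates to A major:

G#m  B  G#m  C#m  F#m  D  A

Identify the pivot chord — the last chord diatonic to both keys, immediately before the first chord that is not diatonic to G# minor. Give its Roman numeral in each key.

Chords diatonic to G# minor: G#m, A#dim, B, C#m, D#m, E, F#.
Reading the progression, the first chord not in that set is F#m, so the modulation leaves G# minor there.
The chord immediately before F#m is C#m, which is diatonic to both keys: iv in G# minor and iii in A major.

C#m — iv in G# minor, iii in A major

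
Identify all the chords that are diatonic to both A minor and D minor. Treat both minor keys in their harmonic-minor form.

Dm

Triads in A minor (harmonic minor): A minor (i), B diminished (ii°), C augmented (III+), D minor (iv), E major (V), F major (VI), G♯ diminished (vii°).
Triads in D minor (harmonic minor): D minor (i), E diminished (ii°), F augmented (III+), G minor (iv), A major (V), B♭ major (VI), C♯ diminished (vii°).
Shared triads with their functions: D minor (iv in A minor, i in D minor).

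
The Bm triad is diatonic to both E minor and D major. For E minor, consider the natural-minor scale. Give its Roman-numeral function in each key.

The scale of E minor (natural minor) is E F# G A B C D; B is degree 5, and the triad built there (B-D-F#) is minor, so it is v.
The scale of D major is D E F# G A B C#; B is degree 6, and the triad built there (B-D-F#) is minor, so it is vi.

v in E minor; vi in D major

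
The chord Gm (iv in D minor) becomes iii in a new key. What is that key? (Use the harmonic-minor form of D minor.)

The numeral iii denotes a minor triad on scale degree 3. With G on degree 3, the tonic of the new key is Eb.
Degree 3 carries a minor triad in major keys, so the destination is Eb major.
Check: the diatonic triads of Eb major are Eb (I), Fm (ii), Gm (iii), Ab (IV), Bb (V), Cm (vi), Ddim (vii°) — Gm is indeed iii.

Eb major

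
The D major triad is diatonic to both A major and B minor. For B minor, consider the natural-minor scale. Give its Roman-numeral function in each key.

The scale of A major is A B C♯ D E F♯ G♯; D is degree 4, and the triad built there (D-F♯-A) is major, so it is IV.
The scale of B minor (natural minor) is B C♯ D E F♯ G A; D is degree 3, and the triad built there (D-F♯-A) is major, so it is III.

IV in A major; III in B minor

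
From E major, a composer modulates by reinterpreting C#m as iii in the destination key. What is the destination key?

The numeral iii denotes a minor triad on scale degree 3. With C# on degree 3, the tonic of the new key is A.
Degree 3 carries a minor triad in major keys, so the destination is A major.
Check: the diatonic triads of A major are A (I), Bm (ii), C#m (iii), D (IV), E (V), F#m (vi), G#dim (vii°) — C#m is indeed iii.

A major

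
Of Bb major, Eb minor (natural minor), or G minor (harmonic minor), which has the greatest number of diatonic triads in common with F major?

Bb major

Triads of F major: F (I), Gm (ii), Am (iii), Bb (IV), C (V), Dm (vi), Edim (vii°).
Bb major shares 4: F, Gm, Bb, Dm.
Eb minor (natural minor) shares 0: none.
G minor (harmonic minor) shares 1: Gm.
The most common triads (4) are shared with Bb major.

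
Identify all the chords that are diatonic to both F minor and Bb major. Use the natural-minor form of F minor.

Cm, Eb

Triads in F minor (natural minor): Fm (i), Gdim (ii°), Ab (III), Bbm (iv), Cm (v), Db (VI), Eb (VII).
Triads in Bb major: Bb (I), Cm (ii), Dm (iii), Eb (IV), F (V), Gm (vi), Adim (vii°).
Shared triads with their functions: Cm (v in F minor, ii in Bb major); Eb (VII in F minor, IV in Bb major).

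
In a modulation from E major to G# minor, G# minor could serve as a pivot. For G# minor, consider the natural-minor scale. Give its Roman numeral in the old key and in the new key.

iii in E major; i in G# minor

The scale of E major is E F# G# A B C# D#; G# is degree 3, and the triad built there (G#-B-D#) is minor, so it is iii.
The scale of G# minor (natural minor) is G# A# B C# D# E F#; G# is degree 1, and the triad built there (G#-B-D#) is minor, so it is i.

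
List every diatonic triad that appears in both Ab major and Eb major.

Triads in Ab major: Ab (I), Bbm (ii), Cm (iii), Db (IV), Eb (V), Fm (vi), Gdim (vii°).
Triads in Eb major: Eb (I), Fm (ii), Gm (iii), Ab (IV), Bb (V), Cm (vi), Ddim (vii°).
Shared triads with their functions: Ab (I in Ab major, IV in Eb major); Cm (iii in Ab major, vi in Eb major); Eb (V in Ab major, I in Eb major); Fm (vi in Ab major, ii in Eb major).

Ab, Cm, Eb, Fm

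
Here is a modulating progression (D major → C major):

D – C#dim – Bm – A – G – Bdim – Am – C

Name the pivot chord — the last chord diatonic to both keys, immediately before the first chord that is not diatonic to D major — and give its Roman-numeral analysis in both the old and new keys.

Chords diatonic to D major: D, Em, F#m, G, A, Bm, C#dim.
Reading the progression, the first chord not in that set is Bdim, so the modulation leaves D major there.
The chord immediately before Bdim is G, which is diatonic to both keys: IV in D major and V in C major.

G — IV in D major, V in C major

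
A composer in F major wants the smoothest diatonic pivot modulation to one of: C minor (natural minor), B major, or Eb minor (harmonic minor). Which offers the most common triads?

Triads of F major: F (I), Gm (ii), Am (iii), Bb (IV), C (V), Dm (vi), Edim (vii°).
C minor (natural minor) shares 2: Gm, Bb.
B major shares 0: none.
Eb minor (harmonic minor) shares 1: Bb.
The most common triads (2) are shared with C minor.

C minor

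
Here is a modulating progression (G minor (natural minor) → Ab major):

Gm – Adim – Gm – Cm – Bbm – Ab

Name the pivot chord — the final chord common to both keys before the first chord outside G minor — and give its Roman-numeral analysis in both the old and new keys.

Cm — iv in G minor, iii in Ab major

Chords diatonic to G minor: Gm, Adim, Bb, Cm, Dm, Eb, F.
Reading the progression, the first chord not in that set is Bbm, so the modulation leaves G minor there.
The chord immediately before Bbm is Cm, which is diatonic to both keys: iv in G minor and iii in Ab major.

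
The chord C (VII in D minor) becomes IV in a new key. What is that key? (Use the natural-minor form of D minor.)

G major

The numeral IV denotes a major triad on scale degree 4. With C on degree 4, the tonic of the new key is G.
Degree 4 carries a major triad in major keys, so the destination is G major.
Check: the diatonic triads of G major are G (I), Am (ii), Bm (iii), C (IV), D (V), Em (vi), F#dim (vii°) — C is indeed IV.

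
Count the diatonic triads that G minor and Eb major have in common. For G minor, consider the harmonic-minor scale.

3

Diatonic triads of G minor (harmonic minor): Gm (i), Adim (ii°), Bbaug (III+), Cm (iv), D (V), Eb (VI), F#dim (vii°).
Diatonic triads of Eb major: Eb (I), Fm (ii), Gm (iii), Ab (IV), Bb (V), Cm (vi), Ddim (vii°).
Matching root and quality in both lists: Gm, Cm, Eb.
That gives 3 common triads.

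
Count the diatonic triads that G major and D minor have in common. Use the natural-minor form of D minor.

2

Diatonic triads of G major: G (I), Am (ii), Bm (iii), C (IV), D (V), Em (vi), F#dim (vii°).
Diatonic triads of D minor (natural minor): Dm (i), Edim (ii°), F (III), Gm (iv), Am (v), Bb (VI), C (VII).
Matching root and quality in both lists: Am, C.
That gives 2 common triads.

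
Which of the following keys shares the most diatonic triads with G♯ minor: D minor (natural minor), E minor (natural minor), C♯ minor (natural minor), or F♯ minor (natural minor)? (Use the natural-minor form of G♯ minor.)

Triads of G♯ minor (natural minor): G♯m (i), A♯dim (ii°), B (III), C♯m (iv), D♯m (v), E (VI), F♯ (VII).
D minor (natural minor) shares 0: none.
E minor (natural minor) shares 0: none.
C♯ minor (natural minor) shares 4: G♯m, B, C♯m, E.
F♯ minor (natural minor) shares 2: C♯m, E.
The most common triads (4) are shared with C♯ minor.

C♯ minor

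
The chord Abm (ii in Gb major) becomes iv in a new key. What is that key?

The numeral iv denotes a minor triad on scale degree 4. With Ab on degree 4, the tonic of the new key is Eb.
Degree 4 carries a minor triad in minor keys, so the destination is Eb minor.
Check: the diatonic triads of Eb minor (natural minor) are Ebm (i), Fdim (ii°), Gb (III), Abm (iv), Bbm (v), Cb (VI), Db (VII) — Abm is indeed iv.

Eb minor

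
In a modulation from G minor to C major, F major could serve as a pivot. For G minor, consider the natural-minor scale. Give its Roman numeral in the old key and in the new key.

VII in G minor; IV in C major

The scale of G minor (natural minor) is G A Bb C D Eb F; F is degree 7, and the triad built there (F-A-C) is major, so it is VII.
The scale of C major is C D E F G A B; F is degree 4, and the triad built there (F-A-C) is major, so it is IV.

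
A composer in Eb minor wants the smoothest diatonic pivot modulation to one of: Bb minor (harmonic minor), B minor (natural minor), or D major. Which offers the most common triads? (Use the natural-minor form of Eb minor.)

Triads of Eb minor (natural minor): Ebm (i), Fdim (ii°), Gb (III), Abm (iv), Bbm (v), Cb (VI), Db (VII).
Bb minor (harmonic minor) shares 3: Ebm, Gb, Bbm.
B minor (natural minor) shares 0: none.
D major shares 0: none.
The most common triads (3) are shared with Bb minor.

Bb minor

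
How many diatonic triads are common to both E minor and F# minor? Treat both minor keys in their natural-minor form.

2

Diatonic triads of E minor (natural minor): Em (i), F#dim (ii°), G (III), Am (iv), Bm (v), C (VI), D (VII).
Diatonic triads of F# minor (natural minor): F#m (i), G#dim (ii°), A (III), Bm (iv), C#m (v), D (VI), E (VII).
Matching root and quality in both lists: Bm, D.
That gives 2 common triads.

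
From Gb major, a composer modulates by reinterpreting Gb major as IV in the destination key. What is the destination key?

Db major

The numeral IV denotes a major triad on scale degree 4. With Gb on degree 4, the tonic of the new key is Db.
Degree 4 carries a major triad in major keys, so the destination is Db major.
Check: the diatonic triads of Db major are Db (I), Ebm (ii), Fm (iii), Gb (IV), Ab (V), Bbm (vi), Cdim (vii°) — Gb major is indeed IV.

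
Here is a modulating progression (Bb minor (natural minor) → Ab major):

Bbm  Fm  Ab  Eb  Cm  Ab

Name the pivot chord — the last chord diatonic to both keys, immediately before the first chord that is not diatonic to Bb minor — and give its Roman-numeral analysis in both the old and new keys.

Ab — VII in Bb minor, I in Ab major

Chords diatonic to Bb minor: Bbm, Cdim, Db, Ebm, Fm, Gb, Ab.
Reading the progression, the first chord not in that set is Eb, so the modulation leaves Bb minor there.
The chord immediately before Eb is Ab, which is diatonic to both keys: VII in Bb minor and I in Ab major.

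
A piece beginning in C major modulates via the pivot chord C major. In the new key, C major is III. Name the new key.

The numeral III denotes a major triad on scale degree 3. With C on degree 3, the tonic of the new key is A.
Degree 3 carries a major triad in natural-minor keys, so the destination is A minor.
Check: the diatonic triads of A minor (natural minor) are Am (i), Bdim (ii°), C (III), Dm (iv), Em (v), F (VI), G (VII) — C major is indeed III.

A minor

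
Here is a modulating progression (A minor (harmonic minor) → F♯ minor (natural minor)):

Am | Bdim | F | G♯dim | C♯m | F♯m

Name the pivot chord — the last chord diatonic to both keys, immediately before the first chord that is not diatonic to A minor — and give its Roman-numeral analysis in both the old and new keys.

Chords diatonic to A minor: Am, Bdim, Caug, Dm, E, F, G♯dim.
Reading the progression, the first chord not in that set is C♯m, so the modulation leaves A minor there.
The chord immediately before C♯m is G♯dim, which is diatonic to both keys: vii° in A minor and ii° in F♯ minor.

G♯dim — vii° in A minor, ii° in F♯ minor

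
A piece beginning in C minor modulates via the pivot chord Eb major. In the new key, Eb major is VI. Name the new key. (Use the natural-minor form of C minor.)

The numeral VI denotes a major triad on scale degree 6. With Eb on degree 6, the tonic of the new key is G.
Degree 6 carries a major triad in minor keys, so the destination is G minor.
Check: the diatonic triads of G minor (natural minor) are Gm (i), Adim (ii°), Bb (III), Cm (iv), Dm (v), Eb (VI), F (VII) — Eb major is indeed VI.

G minor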